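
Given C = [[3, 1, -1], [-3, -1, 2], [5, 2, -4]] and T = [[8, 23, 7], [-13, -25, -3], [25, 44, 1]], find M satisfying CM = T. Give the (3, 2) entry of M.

Since C multiplies M on the left, M = C⁻¹T.
det C = -1; the adjugate gives C⁻¹ = [[0, -2, -1], [2, 7, 3], [1, 1, 0]].
M = C⁻¹T = [[0, -2, -1], [2, 7, 3], [1, 1, 0]] · [[8, 23, 7], [-13, -25, -3], [25, 44, 1]] = [[1, 6, 5], [0, 3, -4], [-5, -2, 4]].

-2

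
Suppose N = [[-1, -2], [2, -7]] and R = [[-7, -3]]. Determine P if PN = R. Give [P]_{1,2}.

Since N sits to the right of P, P = RN⁻¹.
N has determinant 11; N⁻¹ = [[-7/11, 2/11], [-2/11, -1/11]].
P = RN⁻¹ = [[-7, -3]] · [[-7/11, 2/11], [-2/11, -1/11]] = [[5, -1]].

-1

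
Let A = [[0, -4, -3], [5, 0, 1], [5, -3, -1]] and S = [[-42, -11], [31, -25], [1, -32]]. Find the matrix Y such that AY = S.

A is on the left of Y, so left-multiply by A⁻¹: Y = A⁻¹S.
A has determinant 5; A⁻¹ = [[3/5, 1, -4/5], [2, 3, -3], [-3, -4, 4]].
Y = A⁻¹S = [[3/5, 1, -4/5], [2, 3, -3], [-3, -4, 4]] · [[-42, -11], [31, -25], [1, -32]] = [[5, -6], [6, -1], [6, 5]].

Y = [[5, -6], [6, -1], [6, 5]]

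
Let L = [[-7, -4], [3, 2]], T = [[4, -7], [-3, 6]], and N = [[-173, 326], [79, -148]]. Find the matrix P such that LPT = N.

P = [[0, -5], [5, 1]]

Isolating P: multiply by L⁻¹ from the left and T⁻¹ from the right, so P = L⁻¹NT⁻¹.
det L = -2, so L⁻¹ = [[-1, -2], [3/2, 7/2]].
T has determinant 3; T⁻¹ = [[2, 7/3], [1, 4/3]].
L⁻¹N = [[15, -30], [17, -29]].
P = (L⁻¹N)T⁻¹ = [[0, -5], [5, 1]].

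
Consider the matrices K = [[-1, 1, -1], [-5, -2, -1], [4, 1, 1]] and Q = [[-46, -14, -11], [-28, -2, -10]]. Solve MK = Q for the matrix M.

Right-multiplying both sides by K⁻¹ gives M = QK⁻¹.
det K = -1; the adjugate gives K⁻¹ = [[1, 2, 3], [-1, -3, -4], [-3, -5, -7]].
M = QK⁻¹ = [[-46, -14, -11], [-28, -2, -10]] · [[1, 2, 3], [-1, -3, -4], [-3, -5, -7]] = [[1, 5, -5], [4, 0, -6]].

M = [[1, 5, -5], [4, 0, -6]]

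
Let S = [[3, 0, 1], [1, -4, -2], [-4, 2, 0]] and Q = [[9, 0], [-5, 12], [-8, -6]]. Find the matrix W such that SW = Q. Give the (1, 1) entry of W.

S is on the left of W, so left-multiply by S⁻¹: W = S⁻¹Q.
det S = -2; the adjugate gives S⁻¹ = [[-2, -1, -2], [-4, -2, -7/2], [7, 3, 6]].
W = S⁻¹Q = [[-2, -1, -2], [-4, -2, -7/2], [7, 3, 6]] · [[9, 0], [-5, 12], [-8, -6]] = [[3, 0], [2, -3], [0, 0]].

3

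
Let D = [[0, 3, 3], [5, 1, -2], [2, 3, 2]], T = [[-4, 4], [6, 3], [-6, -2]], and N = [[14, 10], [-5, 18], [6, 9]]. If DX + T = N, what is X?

DX = N − T = [[18, 6], [-11, 15], [12, 11]].
Left-multiplying both sides by D⁻¹ gives X = D⁻¹(N − T).
D has determinant -3; D⁻¹ = [[-8/3, -1, 3], [14/3, 2, -5], [-13/3, -2, 5]].
X = D⁻¹(N − T) = [[-1, 2], [2, 3], [4, -1]].

X = [[-1, 2], [2, 3], [4, -1]]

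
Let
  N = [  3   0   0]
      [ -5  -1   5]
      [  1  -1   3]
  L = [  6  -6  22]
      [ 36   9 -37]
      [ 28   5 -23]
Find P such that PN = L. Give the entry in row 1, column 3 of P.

4

Since N sits to the right of P, P = LN⁻¹.
det N = 6; the adjugate gives N⁻¹ = [[1/3, 0, 0], [10/3, 3/2, -5/2], [1, 1/2, -1/2]].
P = LN⁻¹ = [[6, -6, 22], [36, 9, -37], [28, 5, -23]] · [[1/3, 0, 0], [10/3, 3/2, -5/2], [1, 1/2, -1/2]] = [[4, 2, 4], [5, -5, -4], [3, -4, -1]].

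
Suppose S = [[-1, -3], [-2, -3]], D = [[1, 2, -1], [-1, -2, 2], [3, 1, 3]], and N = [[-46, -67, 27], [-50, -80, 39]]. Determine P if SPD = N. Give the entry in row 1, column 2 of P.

-2

P = S⁻¹ND⁻¹ (apply S⁻¹ on the left and D⁻¹ on the right).
S has determinant -3; S⁻¹ = [[1, -1], [-2/3, 1/3]].
det D = 5; the adjugate gives D⁻¹ = [[-8/5, -7/5, 2/5], [9/5, 6/5, -1/5], [1, 1, 0]].
S⁻¹N = [[4, 13, -12], [14, 18, -5]].
P = (S⁻¹N)D⁻¹ = [[5, -2, -1], [5, -3, 2]].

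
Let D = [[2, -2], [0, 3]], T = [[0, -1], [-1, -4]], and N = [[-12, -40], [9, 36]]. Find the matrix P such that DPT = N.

P = [[-4, 3], [0, -3]]

Isolating P: multiply by D⁻¹ from the left and T⁻¹ from the right, so P = D⁻¹NT⁻¹.
D has determinant 6; D⁻¹ = [[1/2, 1/3], [0, 1/3]].
det T = -1; the adjugate gives T⁻¹ = [[4, -1], [-1, 0]].
D⁻¹N = [[-3, -8], [3, 12]].
P = (D⁻¹N)T⁻¹ = [[-4, 3], [0, -3]].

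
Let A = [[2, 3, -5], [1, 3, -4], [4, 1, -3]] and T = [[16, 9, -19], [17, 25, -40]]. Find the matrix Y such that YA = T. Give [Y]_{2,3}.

Since A sits to the right of Y, Y = TA⁻¹.
det A = 6; the adjugate gives A⁻¹ = [[-5/6, 2/3, 1/2], [-13/6, 7/3, 1/2], [-11/6, 5/3, 1/2]].
Y = TA⁻¹ = [[16, 9, -19], [17, 25, -40]] · [[-5/6, 2/3, 1/2], [-13/6, 7/3, 1/2], [-11/6, 5/3, 1/2]] = [[2, 0, 3], [5, 3, 1]].

1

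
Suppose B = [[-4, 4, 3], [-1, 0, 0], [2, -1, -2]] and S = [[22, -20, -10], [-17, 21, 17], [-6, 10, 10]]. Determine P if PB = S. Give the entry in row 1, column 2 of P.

-6

Right-multiplying both sides by B⁻¹ gives P = SB⁻¹.
det B = -5; the adjugate gives B⁻¹ = [[0, -1, 0], [2/5, -2/5, 3/5], [-1/5, -4/5, -4/5]].
P = SB⁻¹ = [[22, -20, -10], [-17, 21, 17], [-6, 10, 10]] · [[0, -1, 0], [2/5, -2/5, 3/5], [-1/5, -4/5, -4/5]] = [[-6, -6, -4], [5, -5, -1], [2, -6, -2]].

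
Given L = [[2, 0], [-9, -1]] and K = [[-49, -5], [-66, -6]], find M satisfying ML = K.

Since L sits to the right of M, M = KL⁻¹.
L has determinant -2; L⁻¹ = [[1/2, 0], [-9/2, -1]].
M = KL⁻¹ = [[-49, -5], [-66, -6]] · [[1/2, 0], [-9/2, -1]] = [[-2, 5], [-6, 6]].

M = [[-2, 5], [-6, 6]]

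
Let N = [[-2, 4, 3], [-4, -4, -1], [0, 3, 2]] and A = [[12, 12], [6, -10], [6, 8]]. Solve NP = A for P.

N is on the left of P, so left-multiply by N⁻¹: P = N⁻¹A.
det N = 6, so N⁻¹ = [[-5/6, 1/6, 4/3], [4/3, -2/3, -7/3], [-2, 1, 4]].
P = N⁻¹A = [[-5/6, 1/6, 4/3], [4/3, -2/3, -7/3], [-2, 1, 4]] · [[12, 12], [6, -10], [6, 8]] = [[-1, -1], [-2, 4], [6, -2]].

P = [[-1, -1], [-2, 4], [6, -2]]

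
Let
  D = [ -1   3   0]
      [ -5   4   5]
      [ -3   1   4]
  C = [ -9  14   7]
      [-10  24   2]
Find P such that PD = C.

Right-multiplying both sides by D⁻¹ gives P = CD⁻¹.
det D = 4, so D⁻¹ = [[11/4, -3, 15/4], [5/4, -1, 5/4], [7/4, -2, 11/4]].
P = CD⁻¹ = [[-9, 14, 7], [-10, 24, 2]] · [[11/4, -3, 15/4], [5/4, -1, 5/4], [7/4, -2, 11/4]] = [[5, -1, 3], [6, 2, -2]].

P = [[5, -1, 3], [6, 2, -2]]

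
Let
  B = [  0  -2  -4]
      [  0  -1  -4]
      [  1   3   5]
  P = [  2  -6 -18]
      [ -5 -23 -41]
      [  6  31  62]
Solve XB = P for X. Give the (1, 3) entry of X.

2

B is on the right of X, so right-multiply by B⁻¹: X = PB⁻¹.
det B = 4; the adjugate gives B⁻¹ = [[7/4, -1/2, 1], [-1, 1, 0], [1/4, -1/2, 0]].
X = PB⁻¹ = [[2, -6, -18], [-5, -23, -41], [6, 31, 62]] · [[7/4, -1/2, 1], [-1, 1, 0], [1/4, -1/2, 0]] = [[5, 2, 2], [4, 0, -5], [-5, -3, 6]].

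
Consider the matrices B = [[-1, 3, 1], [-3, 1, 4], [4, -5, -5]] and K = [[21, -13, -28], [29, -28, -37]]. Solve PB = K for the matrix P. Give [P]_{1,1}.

B is on the right of P, so right-multiply by B⁻¹: P = KB⁻¹.
B has determinant -1; B⁻¹ = [[-15, -10, -11], [-1, -1, -1], [-11, -7, -8]].
P = KB⁻¹ = [[21, -13, -28], [29, -28, -37]] · [[-15, -10, -11], [-1, -1, -1], [-11, -7, -8]] = [[6, -1, 6], [0, -3, 5]].

6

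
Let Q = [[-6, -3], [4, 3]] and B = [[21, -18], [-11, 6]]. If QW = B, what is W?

W = [[-5, 6], [3, -6]]

Q is on the left of W, so left-multiply by Q⁻¹: W = Q⁻¹B.
Q has determinant -6; Q⁻¹ = [[-1/2, -1/2], [2/3, 1]].
W = Q⁻¹B = [[-1/2, -1/2], [2/3, 1]] · [[21, -18], [-11, 6]] = [[-5, 6], [3, -6]].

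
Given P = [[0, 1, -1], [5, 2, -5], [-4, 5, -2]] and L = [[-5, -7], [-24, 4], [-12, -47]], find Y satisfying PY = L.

Since P multiplies Y on the left, Y = P⁻¹L.
P has determinant -3; P⁻¹ = [[-7, 1, 1], [-10, 4/3, 5/3], [-11, 4/3, 5/3]].
Y = P⁻¹L = [[-7, 1, 1], [-10, 4/3, 5/3], [-11, 4/3, 5/3]] · [[-5, -7], [-24, 4], [-12, -47]] = [[-1, 6], [-2, -3], [3, 4]].

Y = [[-1, 6], [-2, -3], [3, 4]]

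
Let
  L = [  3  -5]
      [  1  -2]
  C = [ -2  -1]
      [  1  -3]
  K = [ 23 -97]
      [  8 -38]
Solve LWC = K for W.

W = [[-2, 2], [-2, -5]]

Left-multiply by L⁻¹ and right-multiply by C⁻¹: W = L⁻¹KC⁻¹.
L has determinant -1; L⁻¹ = [[2, -5], [1, -3]].
det C = 7, so C⁻¹ = [[-3/7, 1/7], [-1/7, -2/7]].
L⁻¹K = [[6, -4], [-1, 17]].
W = (L⁻¹K)C⁻¹ = [[-2, 2], [-2, -5]].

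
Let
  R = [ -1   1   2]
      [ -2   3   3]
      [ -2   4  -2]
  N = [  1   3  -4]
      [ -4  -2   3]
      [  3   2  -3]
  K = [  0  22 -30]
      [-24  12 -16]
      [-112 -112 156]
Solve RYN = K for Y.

Left-multiply by R⁻¹ and right-multiply by N⁻¹: Y = R⁻¹KN⁻¹.
det R = 4; the adjugate gives R⁻¹ = [[-9/2, 5/2, -3/4], [-5/2, 3/2, -1/4], [-1/2, 1/2, -1/4]].
det N = -1, so N⁻¹ = [[0, -1, -1], [3, -9, -13], [2, -7, -10]].
R⁻¹K = [[24, 15, -22], [-8, -9, 12], [16, 23, -32]].
Y = (R⁻¹K)N⁻¹ = [[1, -5, 1], [-3, 5, 5], [5, 1, 5]].

Y = [[1, -5, 1], [-3, 5, 5], [5, 1, 5]]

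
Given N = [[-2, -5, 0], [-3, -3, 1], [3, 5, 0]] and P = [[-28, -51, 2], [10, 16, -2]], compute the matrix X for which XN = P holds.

Since N sits to the right of X, X = PN⁻¹.
det N = -5, so N⁻¹ = [[1, 0, 1], [-3/5, 0, -2/5], [6/5, 1, 9/5]].
X = PN⁻¹ = [[-28, -51, 2], [10, 16, -2]] · [[1, 0, 1], [-3/5, 0, -2/5], [6/5, 1, 9/5]] = [[5, 2, -4], [-2, -2, 0]].

X = [[5, 2, -4], [-2, -2, 0]]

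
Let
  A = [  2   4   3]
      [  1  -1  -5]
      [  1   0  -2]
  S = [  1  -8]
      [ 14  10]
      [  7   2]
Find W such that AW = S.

W = [[1, -6], [2, 4], [-3, -4]]

A is on the left of W, so left-multiply by A⁻¹: W = A⁻¹S.
A has determinant -5; A⁻¹ = [[-2/5, -8/5, 17/5], [3/5, 7/5, -13/5], [-1/5, -4/5, 6/5]].
W = A⁻¹S = [[-2/5, -8/5, 17/5], [3/5, 7/5, -13/5], [-1/5, -4/5, 6/5]] · [[1, -8], [14, 10], [7, 2]] = [[1, -6], [2, 4], [-3, -4]].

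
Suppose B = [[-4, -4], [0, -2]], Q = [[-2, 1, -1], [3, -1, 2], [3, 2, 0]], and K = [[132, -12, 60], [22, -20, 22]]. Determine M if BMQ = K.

M = [[2, -1, -5], [1, -5, 2]]

M = B⁻¹KQ⁻¹ (apply B⁻¹ on the left and Q⁻¹ on the right).
det B = 8, so B⁻¹ = [[-1/4, 1/2], [0, -1/2]].
det Q = 5, so Q⁻¹ = [[-4/5, -2/5, 1/5], [6/5, 3/5, 1/5], [9/5, 7/5, -1/5]].
B⁻¹K = [[-22, -7, -4], [-11, 10, -11]].
M = (B⁻¹K)Q⁻¹ = [[2, -1, -5], [1, -5, 2]].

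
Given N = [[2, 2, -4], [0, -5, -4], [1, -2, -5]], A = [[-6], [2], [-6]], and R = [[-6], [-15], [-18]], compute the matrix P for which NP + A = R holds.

P = [[5], [1], [3]]

NP = R − A = [[0], [-17], [-12]].
N is on the left of P, so left-multiply by N⁻¹: P = N⁻¹(R − A).
N has determinant 6; N⁻¹ = [[17/6, 3, -14/3], [-2/3, -1, 4/3], [5/6, 1, -5/3]].
P = N⁻¹(R − A) = [[5], [1], [3]].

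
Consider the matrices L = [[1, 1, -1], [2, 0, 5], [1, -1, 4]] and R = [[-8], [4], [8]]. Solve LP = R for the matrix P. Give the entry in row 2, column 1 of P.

Since L multiplies P on the left, P = L⁻¹R.
det L = 4; the adjugate gives L⁻¹ = [[5/4, -3/4, 5/4], [-3/4, 5/4, -7/4], [-1/2, 1/2, -1/2]].
P = L⁻¹R = [[5/4, -3/4, 5/4], [-3/4, 5/4, -7/4], [-1/2, 1/2, -1/2]] · [[-8], [4], [8]] = [[-3], [-3], [2]].

-3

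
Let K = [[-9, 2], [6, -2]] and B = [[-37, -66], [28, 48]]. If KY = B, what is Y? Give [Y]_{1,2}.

6

K is on the left of Y, so left-multiply by K⁻¹: Y = K⁻¹B.
det K = 6; the adjugate gives K⁻¹ = [[-1/3, -1/3], [-1, -3/2]].
Y = K⁻¹B = [[-1/3, -1/3], [-1, -3/2]] · [[-37, -66], [28, 48]] = [[3, 6], [-5, -6]].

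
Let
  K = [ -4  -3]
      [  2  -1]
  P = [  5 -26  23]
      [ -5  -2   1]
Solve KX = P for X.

X = [[-2, 2, -2], [1, 6, -5]]

K is on the left of X, so left-multiply by K⁻¹: X = K⁻¹P.
K has determinant 10; K⁻¹ = [[-1/10, 3/10], [-1/5, -2/5]].
X = K⁻¹P = [[-1/10, 3/10], [-1/5, -2/5]] · [[5, -26, 23], [-5, -2, 1]] = [[-2, 2, -2], [1, 6, -5]].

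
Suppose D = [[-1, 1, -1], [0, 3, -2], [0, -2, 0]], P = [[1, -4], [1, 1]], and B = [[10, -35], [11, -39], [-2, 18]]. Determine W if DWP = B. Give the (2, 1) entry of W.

2

W = D⁻¹BP⁻¹ (apply D⁻¹ on the left and P⁻¹ on the right).
det D = 4; the adjugate gives D⁻¹ = [[-1, 1/2, 1/4], [0, 0, -1/2], [0, -1/2, -3/4]].
P has determinant 5; P⁻¹ = [[1/5, 4/5], [-1/5, 1/5]].
D⁻¹B = [[-5, 20], [1, -9], [-4, 6]].
W = (D⁻¹B)P⁻¹ = [[-5, 0], [2, -1], [-2, -2]].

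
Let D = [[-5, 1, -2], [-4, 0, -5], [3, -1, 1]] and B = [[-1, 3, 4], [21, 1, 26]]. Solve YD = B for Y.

Y = [[-2, -1, -5], [-2, -5, -3]]

Right-multiplying both sides by D⁻¹ gives Y = BD⁻¹.
det D = 6, so D⁻¹ = [[-5/6, 1/6, -5/6], [-11/6, 1/6, -17/6], [2/3, -1/3, 2/3]].
Y = BD⁻¹ = [[-1, 3, 4], [21, 1, 26]] · [[-5/6, 1/6, -5/6], [-11/6, 1/6, -17/6], [2/3, -1/3, 2/3]] = [[-2, -1, -5], [-2, -5, -3]].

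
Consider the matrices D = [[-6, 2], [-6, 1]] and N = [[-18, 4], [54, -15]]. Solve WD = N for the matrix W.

W = [[1, 2], [-6, -3]]

D is on the right of W, so right-multiply by D⁻¹: W = ND⁻¹.
D has determinant 6; D⁻¹ = [[1/6, -1/3], [1, -1]].
W = ND⁻¹ = [[-18, 4], [54, -15]] · [[1/6, -1/3], [1, -1]] = [[1, 2], [-6, -3]].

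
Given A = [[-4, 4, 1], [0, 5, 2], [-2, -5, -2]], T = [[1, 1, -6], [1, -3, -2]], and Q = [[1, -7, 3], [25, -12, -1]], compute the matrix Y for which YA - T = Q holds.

YA = Q + T = [[2, -6, -3], [26, -15, -3]].
Right-multiplying both sides by A⁻¹ gives Y = (Q + T)A⁻¹.
A has determinant -6; A⁻¹ = [[0, -1/2, -1/2], [2/3, -5/3, -4/3], [-5/3, 14/3, 10/3]].
Y = (Q + T)A⁻¹ = [[1, -5, -3], [-5, -2, -3]].

Y = [[1, -5, -3], [-5, -2, -3]]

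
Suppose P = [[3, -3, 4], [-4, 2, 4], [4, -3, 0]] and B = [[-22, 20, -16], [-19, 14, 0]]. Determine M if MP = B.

Since P sits to the right of M, M = BP⁻¹.
det P = 4, so P⁻¹ = [[3, -3, -5], [4, -4, -7], [1, -3/4, -3/2]].
M = BP⁻¹ = [[-22, 20, -16], [-19, 14, 0]] · [[3, -3, -5], [4, -4, -7], [1, -3/4, -3/2]] = [[-2, -2, -6], [-1, 1, -3]].

M = [[-2, -2, -6], [-1, 1, -3]]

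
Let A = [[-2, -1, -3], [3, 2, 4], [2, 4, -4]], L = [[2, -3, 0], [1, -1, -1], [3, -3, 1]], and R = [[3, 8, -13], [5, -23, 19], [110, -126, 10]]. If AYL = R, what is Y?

Left-multiply by A⁻¹ and right-multiply by L⁻¹: Y = A⁻¹RL⁻¹.
det A = 4; the adjugate gives A⁻¹ = [[-6, -4, 1/2], [5, 7/2, -1/4], [2, 3/2, -1/4]].
det L = 4, so L⁻¹ = [[-1, 3/4, 3/4], [-1, 1/2, 1/2], [0, -3/4, 1/4]].
A⁻¹R = [[17, -19, 7], [5, -9, -1], [-14, 13, 0]].
Y = (A⁻¹R)L⁻¹ = [[2, -2, 5], [4, 0, -1], [1, -4, -4]].

Y = [[2, -2, 5], [4, 0, -1], [1, -4, -4]]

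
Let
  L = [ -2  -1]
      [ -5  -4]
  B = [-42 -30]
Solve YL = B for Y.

L is on the right of Y, so right-multiply by L⁻¹: Y = BL⁻¹.
L has determinant 3; L⁻¹ = [[-4/3, 1/3], [5/3, -2/3]].
Y = BL⁻¹ = [[-42, -30]] · [[-4/3, 1/3], [5/3, -2/3]] = [[6, 6]].

Y = [[6, 6]]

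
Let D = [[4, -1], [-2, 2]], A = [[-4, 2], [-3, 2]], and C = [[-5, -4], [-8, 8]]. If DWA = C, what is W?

W = [[3, -3], [1, 1]]

Isolating W: multiply by D⁻¹ from the left and A⁻¹ from the right, so W = D⁻¹CA⁻¹.
det D = 6; the adjugate gives D⁻¹ = [[1/3, 1/6], [1/3, 2/3]].
det A = -2; the adjugate gives A⁻¹ = [[-1, 1], [-3/2, 2]].
D⁻¹C = [[-3, 0], [-7, 4]].
W = (D⁻¹C)A⁻¹ = [[3, -3], [1, 1]].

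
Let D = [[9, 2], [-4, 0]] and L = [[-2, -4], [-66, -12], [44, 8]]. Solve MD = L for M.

M = [[-2, -4], [-6, 3], [4, -2]]

Since D sits to the right of M, M = LD⁻¹.
det D = 8; the adjugate gives D⁻¹ = [[0, -1/4], [1/2, 9/8]].
M = LD⁻¹ = [[-2, -4], [-66, -12], [44, 8]] · [[0, -1/4], [1/2, 9/8]] = [[-2, -4], [-6, 3], [4, -2]].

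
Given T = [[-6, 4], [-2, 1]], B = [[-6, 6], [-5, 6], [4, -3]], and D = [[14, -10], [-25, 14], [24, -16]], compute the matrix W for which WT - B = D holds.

W = [[0, -4], [5, 0], [-5, 1]]

WT = D + B = [[8, -4], [-30, 20], [28, -19]].
Right-multiplying both sides by T⁻¹ gives W = (D + B)T⁻¹.
det T = 2, so T⁻¹ = [[1/2, -2], [1, -3]].
W = (D + B)T⁻¹ = [[0, -4], [5, 0], [-5, 1]].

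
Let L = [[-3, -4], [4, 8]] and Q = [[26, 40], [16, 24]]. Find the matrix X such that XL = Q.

X = [[-6, 2], [-4, 1]]

L is on the right of X, so right-multiply by L⁻¹: X = QL⁻¹.
det L = -8; the adjugate gives L⁻¹ = [[-1, -1/2], [1/2, 3/8]].
X = QL⁻¹ = [[26, 40], [16, 24]] · [[-1, -1/2], [1/2, 3/8]] = [[-6, 2], [-4, 1]].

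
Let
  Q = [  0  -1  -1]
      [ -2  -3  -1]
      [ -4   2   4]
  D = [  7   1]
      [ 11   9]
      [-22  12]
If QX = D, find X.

Q is on the left of X, so left-multiply by Q⁻¹: X = Q⁻¹D.
det Q = 4; the adjugate gives Q⁻¹ = [[-5/2, 1/2, -1/2], [3, -1, 1/2], [-4, 1, -1/2]].
X = Q⁻¹D = [[-5/2, 1/2, -1/2], [3, -1, 1/2], [-4, 1, -1/2]] · [[7, 1], [11, 9], [-22, 12]] = [[-1, -4], [-1, 0], [-6, -1]].

X = [[-1, -4], [-1, 0], [-6, -1]]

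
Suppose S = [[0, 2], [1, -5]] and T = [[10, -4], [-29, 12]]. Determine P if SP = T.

Since S multiplies P on the left, P = S⁻¹T.
det S = -2; the adjugate gives S⁻¹ = [[5/2, 1], [1/2, 0]].
P = S⁻¹T = [[5/2, 1], [1/2, 0]] · [[10, -4], [-29, 12]] = [[-4, 2], [5, -2]].

P = [[-4, 2], [5, -2]]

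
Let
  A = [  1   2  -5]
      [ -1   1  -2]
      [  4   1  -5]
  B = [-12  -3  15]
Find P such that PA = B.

A is on the right of P, so right-multiply by A⁻¹: P = BA⁻¹.
det A = -4; the adjugate gives A⁻¹ = [[3/4, -5/4, -1/4], [13/4, -15/4, -7/4], [5/4, -7/4, -3/4]].
P = BA⁻¹ = [[-12, -3, 15]] · [[3/4, -5/4, -1/4], [13/4, -15/4, -7/4], [5/4, -7/4, -3/4]] = [[0, 0, -3]].

P = [[0, 0, -3]]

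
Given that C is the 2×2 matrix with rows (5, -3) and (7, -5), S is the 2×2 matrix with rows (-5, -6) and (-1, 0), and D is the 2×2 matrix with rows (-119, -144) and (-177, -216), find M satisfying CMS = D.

M = [[3, 1], [-3, 2]]

Left-multiply by C⁻¹ and right-multiply by S⁻¹: M = C⁻¹DS⁻¹.
det C = -4, so C⁻¹ = [[5/4, -3/4], [7/4, -5/4]].
det S = -6; the adjugate gives S⁻¹ = [[0, -1], [-1/6, 5/6]].
C⁻¹D = [[-16, -18], [13, 18]].
M = (C⁻¹D)S⁻¹ = [[3, 1], [-3, 2]].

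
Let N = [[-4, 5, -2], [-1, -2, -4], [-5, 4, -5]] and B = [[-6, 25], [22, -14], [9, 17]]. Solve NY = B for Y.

Left-multiplying both sides by N⁻¹ gives Y = N⁻¹B.
det N = -1; the adjugate gives N⁻¹ = [[-26, -17, 24], [-15, -10, 14], [14, 9, -13]].
Y = N⁻¹B = [[-26, -17, 24], [-15, -10, 14], [14, 9, -13]] · [[-6, 25], [22, -14], [9, 17]] = [[-2, -4], [-4, 3], [-3, 3]].

Y = [[-2, -4], [-4, 3], [-3, 3]]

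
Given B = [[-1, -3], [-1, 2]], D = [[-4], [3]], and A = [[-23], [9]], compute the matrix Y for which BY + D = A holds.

BY = A − D = [[-19], [6]].
B is on the left of Y, so left-multiply by B⁻¹: Y = B⁻¹(A − D).
det B = -5, so B⁻¹ = [[-2/5, -3/5], [-1/5, 1/5]].
Y = B⁻¹(A − D) = [[4], [5]].

Y = [[4], [5]]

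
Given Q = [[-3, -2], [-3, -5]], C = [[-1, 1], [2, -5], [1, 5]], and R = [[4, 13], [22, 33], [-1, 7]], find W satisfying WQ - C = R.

WQ = R + C = [[3, 14], [24, 28], [0, 12]].
Right-multiplying both sides by Q⁻¹ gives W = (R + C)Q⁻¹.
det Q = 9; the adjugate gives Q⁻¹ = [[-5/9, 2/9], [1/3, -1/3]].
W = (R + C)Q⁻¹ = [[3, -4], [-4, -4], [4, -4]].

W = [[3, -4], [-4, -4], [4, -4]]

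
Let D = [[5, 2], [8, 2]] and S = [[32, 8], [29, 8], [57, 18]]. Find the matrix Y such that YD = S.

Y = [[0, 4], [1, 3], [5, 4]]

Right-multiplying both sides by D⁻¹ gives Y = SD⁻¹.
det D = -6, so D⁻¹ = [[-1/3, 1/3], [4/3, -5/6]].
Y = SD⁻¹ = [[32, 8], [29, 8], [57, 18]] · [[-1/3, 1/3], [4/3, -5/6]] = [[0, 4], [1, 3], [5, 4]].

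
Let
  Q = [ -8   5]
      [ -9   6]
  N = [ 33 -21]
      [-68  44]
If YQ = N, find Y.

Y = [[-3, -1], [4, 4]]

Q is on the right of Y, so right-multiply by Q⁻¹: Y = NQ⁻¹.
det Q = -3; the adjugate gives Q⁻¹ = [[-2, 5/3], [-3, 8/3]].
Y = NQ⁻¹ = [[33, -21], [-68, 44]] · [[-2, 5/3], [-3, 8/3]] = [[-3, -1], [4, 4]].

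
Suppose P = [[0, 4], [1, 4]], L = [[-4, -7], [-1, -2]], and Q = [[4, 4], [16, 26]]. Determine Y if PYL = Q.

Isolating Y: multiply by P⁻¹ from the left and L⁻¹ from the right, so Y = P⁻¹QL⁻¹.
P has determinant -4; P⁻¹ = [[-1, 1], [1/4, 0]].
L has determinant 1; L⁻¹ = [[-2, 7], [1, -4]].
P⁻¹Q = [[12, 22], [1, 1]].
Y = (P⁻¹Q)L⁻¹ = [[-2, -4], [-1, 3]].

Y = [[-2, -4], [-1, 3]]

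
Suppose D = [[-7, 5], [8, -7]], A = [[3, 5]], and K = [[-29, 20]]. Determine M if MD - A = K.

M = [[-2, -5]]

MD = K + A = [[-26, 25]].
D is on the right of M, so right-multiply by D⁻¹: M = (K + A)D⁻¹.
D has determinant 9; D⁻¹ = [[-7/9, -5/9], [-8/9, -7/9]].
M = (K + A)D⁻¹ = [[-2, -5]].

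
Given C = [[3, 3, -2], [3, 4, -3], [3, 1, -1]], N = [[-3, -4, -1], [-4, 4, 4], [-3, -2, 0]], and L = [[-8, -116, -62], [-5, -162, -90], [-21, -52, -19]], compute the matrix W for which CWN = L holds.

W = [[5, 2, -5], [-1, -4, 3], [-5, 2, 0]]

Isolating W: multiply by C⁻¹ from the left and N⁻¹ from the right, so W = C⁻¹LN⁻¹.
det C = -3; the adjugate gives C⁻¹ = [[1/3, -1/3, 1/3], [2, -1, -1], [3, -2, -1]].
det N = 4, so N⁻¹ = [[2, 1/2, -3], [-3, -3/4, 4], [5, 3/2, -7]].
C⁻¹L = [[-8, -2, 3], [10, -18, -15], [7, 28, 13]].
W = (C⁻¹L)N⁻¹ = [[5, 2, -5], [-1, -4, 3], [-5, 2, 0]].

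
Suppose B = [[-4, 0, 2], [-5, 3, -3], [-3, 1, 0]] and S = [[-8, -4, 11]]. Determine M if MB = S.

Since B sits to the right of M, M = SB⁻¹.
det B = -4, so B⁻¹ = [[-3/4, -1/2, 3/2], [-9/4, -3/2, 11/2], [-1, -1, 3]].
M = SB⁻¹ = [[-8, -4, 11]] · [[-3/4, -1/2, 3/2], [-9/4, -3/2, 11/2], [-1, -1, 3]] = [[4, -1, -1]].

M = [[4, -1, -1]]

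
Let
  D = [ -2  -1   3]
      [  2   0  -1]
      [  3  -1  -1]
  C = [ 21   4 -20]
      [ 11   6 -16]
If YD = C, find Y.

Right-multiplying both sides by D⁻¹ gives Y = CD⁻¹.
D has determinant -3; D⁻¹ = [[1/3, 4/3, -1/3], [1/3, 7/3, -4/3], [2/3, 5/3, -2/3]].
Y = CD⁻¹ = [[21, 4, -20], [11, 6, -16]] · [[1/3, 4/3, -1/3], [1/3, 7/3, -4/3], [2/3, 5/3, -2/3]] = [[-5, 4, 1], [-5, 2, -1]].

Y = [[-5, 4, 1], [-5, 2, -1]]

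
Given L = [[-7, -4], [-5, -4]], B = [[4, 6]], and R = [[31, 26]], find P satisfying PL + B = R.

P = [[-1, -4]]

PL = R − B = [[27, 20]].
Right-multiplying both sides by L⁻¹ gives P = (R − B)L⁻¹.
det L = 8, so L⁻¹ = [[-1/2, 1/2], [5/8, -7/8]].
P = (R − B)L⁻¹ = [[-1, -4]].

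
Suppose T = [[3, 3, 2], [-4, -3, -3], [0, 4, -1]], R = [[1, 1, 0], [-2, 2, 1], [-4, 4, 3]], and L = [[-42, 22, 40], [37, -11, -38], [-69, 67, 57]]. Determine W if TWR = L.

W = [[-4, -4, 5], [0, -4, 5], [1, -4, -3]]

Isolating W: multiply by T⁻¹ from the left and R⁻¹ from the right, so W = T⁻¹LR⁻¹.
T has determinant 1; T⁻¹ = [[15, 11, -3], [-4, -3, 1], [-16, -12, 3]].
det R = 4, so R⁻¹ = [[1/2, -3/4, 1/4], [1/2, 3/4, -1/4], [0, -2, 1]].
T⁻¹L = [[-16, 8, 11], [-12, 12, 11], [21, -19, -13]].
W = (T⁻¹L)R⁻¹ = [[-4, -4, 5], [0, -4, 5], [1, -4, -3]].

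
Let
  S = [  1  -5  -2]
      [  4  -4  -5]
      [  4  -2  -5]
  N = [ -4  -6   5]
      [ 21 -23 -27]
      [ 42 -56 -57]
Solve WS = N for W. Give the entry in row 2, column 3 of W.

Since S sits to the right of W, W = NS⁻¹.
det S = -6, so S⁻¹ = [[-5/3, 7/2, -17/6], [0, -1/2, 1/2], [-4/3, 3, -8/3]].
W = NS⁻¹ = [[-4, -6, 5], [21, -23, -27], [42, -56, -57]] · [[-5/3, 7/2, -17/6], [0, -1/2, 1/2], [-4/3, 3, -8/3]] = [[0, 4, -5], [1, 4, 1], [6, 4, 5]].

1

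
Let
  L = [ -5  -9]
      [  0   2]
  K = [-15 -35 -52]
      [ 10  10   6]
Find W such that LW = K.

W = [[-6, -2, 5], [5, 5, 3]]

Since L multiplies W on the left, W = L⁻¹K.
L has determinant -10; L⁻¹ = [[-1/5, -9/10], [0, 1/2]].
W = L⁻¹K = [[-1/5, -9/10], [0, 1/2]] · [[-15, -35, -52], [10, 10, 6]] = [[-6, -2, 5], [5, 5, 3]].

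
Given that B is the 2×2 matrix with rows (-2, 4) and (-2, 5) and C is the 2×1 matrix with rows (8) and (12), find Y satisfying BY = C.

Y = [[4], [4]]

Left-multiplying both sides by B⁻¹ gives Y = B⁻¹C.
B has determinant -2; B⁻¹ = [[-5/2, 2], [-1, 1]].
Y = B⁻¹C = [[-5/2, 2], [-1, 1]] · [[8], [12]] = [[4], [4]].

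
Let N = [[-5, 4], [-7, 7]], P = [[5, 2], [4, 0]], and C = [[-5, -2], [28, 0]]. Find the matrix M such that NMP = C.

M = N⁻¹CP⁻¹ (apply N⁻¹ on the left and P⁻¹ on the right).
N has determinant -7; N⁻¹ = [[-1, 4/7], [-1, 5/7]].
det P = -8, so P⁻¹ = [[0, 1/4], [1/2, -5/8]].
N⁻¹C = [[21, 2], [25, 2]].
M = (N⁻¹C)P⁻¹ = [[1, 4], [1, 5]].

M = [[1, 4], [1, 5]]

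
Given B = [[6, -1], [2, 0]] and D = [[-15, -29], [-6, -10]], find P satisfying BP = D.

P = [[-3, -5], [-3, -1]]

Left-multiplying both sides by B⁻¹ gives P = B⁻¹D.
B has determinant 2; B⁻¹ = [[0, 1/2], [-1, 3]].
P = B⁻¹D = [[0, 1/2], [-1, 3]] · [[-15, -29], [-6, -10]] = [[-3, -5], [-3, -1]].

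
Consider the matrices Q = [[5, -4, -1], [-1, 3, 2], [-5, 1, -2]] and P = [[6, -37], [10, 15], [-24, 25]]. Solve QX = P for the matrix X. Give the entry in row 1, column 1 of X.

3

Since Q multiplies X on the left, X = Q⁻¹P.
det Q = -6, so Q⁻¹ = [[4/3, 3/2, 5/6], [2, 5/2, 3/2], [-7/3, -5/2, -11/6]].
X = Q⁻¹P = [[4/3, 3/2, 5/6], [2, 5/2, 3/2], [-7/3, -5/2, -11/6]] · [[6, -37], [10, 15], [-24, 25]] = [[3, -6], [1, 1], [5, 3]].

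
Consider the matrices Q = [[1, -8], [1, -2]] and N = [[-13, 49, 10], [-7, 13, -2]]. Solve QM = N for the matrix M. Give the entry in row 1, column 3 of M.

-6

Since Q multiplies M on the left, M = Q⁻¹N.
Q has determinant 6; Q⁻¹ = [[-1/3, 4/3], [-1/6, 1/6]].
M = Q⁻¹N = [[-1/3, 4/3], [-1/6, 1/6]] · [[-13, 49, 10], [-7, 13, -2]] = [[-5, 1, -6], [1, -6, -2]].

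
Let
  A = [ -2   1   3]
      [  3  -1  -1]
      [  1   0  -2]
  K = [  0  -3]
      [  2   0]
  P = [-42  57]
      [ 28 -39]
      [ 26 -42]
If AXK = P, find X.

Isolating X: multiply by A⁻¹ from the left and K⁻¹ from the right, so X = A⁻¹PK⁻¹.
A has determinant 4; A⁻¹ = [[1/2, 1/2, 1/2], [5/4, 1/4, 7/4], [1/4, 1/4, -1/4]].
det K = 6, so K⁻¹ = [[0, 1/2], [-1/3, 0]].
A⁻¹P = [[6, -12], [0, -12], [-10, 15]].
X = (A⁻¹P)K⁻¹ = [[4, 3], [4, 0], [-5, -5]].

X = [[4, 3], [4, 0], [-5, -5]]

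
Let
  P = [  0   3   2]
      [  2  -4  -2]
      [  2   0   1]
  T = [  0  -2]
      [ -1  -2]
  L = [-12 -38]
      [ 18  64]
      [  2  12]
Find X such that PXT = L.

X = [[-3, -1], [1, 4], [2, 0]]

X = P⁻¹LT⁻¹ (apply P⁻¹ on the left and T⁻¹ on the right).
det P = -2, so P⁻¹ = [[2, 3/2, -1], [3, 2, -2], [-4, -3, 3]].
det T = -2; the adjugate gives T⁻¹ = [[1, -1], [-1/2, 0]].
P⁻¹L = [[1, 8], [-4, -10], [0, -4]].
X = (P⁻¹L)T⁻¹ = [[-3, -1], [1, 4], [2, 0]].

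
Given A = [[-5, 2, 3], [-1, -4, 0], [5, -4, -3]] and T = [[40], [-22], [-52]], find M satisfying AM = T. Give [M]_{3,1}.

6

A is on the left of M, so left-multiply by A⁻¹: M = A⁻¹T.
A has determinant 6; A⁻¹ = [[2, -1, 2], [-1/2, 0, -1/2], [4, -5/3, 11/3]].
M = A⁻¹T = [[2, -1, 2], [-1/2, 0, -1/2], [4, -5/3, 11/3]] · [[40], [-22], [-52]] = [[-2], [6], [6]].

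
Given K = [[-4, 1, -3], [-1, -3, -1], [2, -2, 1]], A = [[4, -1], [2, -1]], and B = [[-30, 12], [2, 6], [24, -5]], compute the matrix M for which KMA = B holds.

M = [[4, 0], [-2, 3], [-5, 4]]

Isolating M: multiply by K⁻¹ from the left and A⁻¹ from the right, so M = K⁻¹BA⁻¹.
det K = -5; the adjugate gives K⁻¹ = [[1, -1, 2], [1/5, -2/5, 1/5], [-8/5, 6/5, -13/5]].
det A = -2, so A⁻¹ = [[1/2, -1/2], [1, -2]].
K⁻¹B = [[16, -4], [-2, -1], [-12, 1]].
M = (K⁻¹B)A⁻¹ = [[4, 0], [-2, 3], [-5, 4]].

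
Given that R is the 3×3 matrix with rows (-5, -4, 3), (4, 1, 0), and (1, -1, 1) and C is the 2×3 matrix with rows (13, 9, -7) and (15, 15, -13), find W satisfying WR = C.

W = [[-3, -1, 2], [-5, -3, 2]]

Right-multiplying both sides by R⁻¹ gives W = CR⁻¹.
det R = -4, so R⁻¹ = [[-1/4, -1/4, 3/4], [1, 2, -3], [5/4, 9/4, -11/4]].
W = CR⁻¹ = [[13, 9, -7], [15, 15, -13]] · [[-1/4, -1/4, 3/4], [1, 2, -3], [5/4, 9/4, -11/4]] = [[-3, -1, 2], [-5, -3, 2]].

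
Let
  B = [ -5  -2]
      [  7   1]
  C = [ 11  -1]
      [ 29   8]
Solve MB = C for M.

Right-multiplying both sides by B⁻¹ gives M = CB⁻¹.
B has determinant 9; B⁻¹ = [[1/9, 2/9], [-7/9, -5/9]].
M = CB⁻¹ = [[11, -1], [29, 8]] · [[1/9, 2/9], [-7/9, -5/9]] = [[2, 3], [-3, 2]].

M = [[2, 3], [-3, 2]]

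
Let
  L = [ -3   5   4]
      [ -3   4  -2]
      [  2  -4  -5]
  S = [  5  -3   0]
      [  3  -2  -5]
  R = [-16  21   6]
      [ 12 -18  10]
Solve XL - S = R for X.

XL = R + S = [[-11, 18, 6], [15, -20, 5]].
Since L sits to the right of X, X = (R + S)L⁻¹.
det L = 5, so L⁻¹ = [[-28/5, 9/5, -26/5], [-19/5, 7/5, -18/5], [4/5, -2/5, 3/5]].
X = (R + S)L⁻¹ = [[-2, 3, -4], [-4, -3, -3]].

X = [[-2, 3, -4], [-4, -3, -3]]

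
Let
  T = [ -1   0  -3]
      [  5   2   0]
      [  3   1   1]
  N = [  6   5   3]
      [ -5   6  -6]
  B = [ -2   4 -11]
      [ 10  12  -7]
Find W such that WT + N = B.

W = [[3, 2, -5], [1, 2, 2]]

WT = B − N = [[-8, -1, -14], [15, 6, -1]].
T is on the right of W, so right-multiply by T⁻¹: W = (B − N)T⁻¹.
det T = 1; the adjugate gives T⁻¹ = [[2, -3, 6], [-5, 8, -15], [-1, 1, -2]].
W = (B − N)T⁻¹ = [[3, 2, -5], [1, 2, 2]].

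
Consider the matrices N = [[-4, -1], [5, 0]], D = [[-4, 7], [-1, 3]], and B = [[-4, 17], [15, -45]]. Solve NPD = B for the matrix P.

P = [[0, -3], [1, 4]]

Isolating P: multiply by N⁻¹ from the left and D⁻¹ from the right, so P = N⁻¹BD⁻¹.
N has determinant 5; N⁻¹ = [[0, 1/5], [-1, -4/5]].
det D = -5, so D⁻¹ = [[-3/5, 7/5], [-1/5, 4/5]].
N⁻¹B = [[3, -9], [-8, 19]].
P = (N⁻¹B)D⁻¹ = [[0, -3], [1, 4]].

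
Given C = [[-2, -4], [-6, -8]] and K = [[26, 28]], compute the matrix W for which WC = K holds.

C is on the right of W, so right-multiply by C⁻¹: W = KC⁻¹.
C has determinant -8; C⁻¹ = [[1, -1/2], [-3/4, 1/4]].
W = KC⁻¹ = [[26, 28]] · [[1, -1/2], [-3/4, 1/4]] = [[5, -6]].

W = [[5, -6]]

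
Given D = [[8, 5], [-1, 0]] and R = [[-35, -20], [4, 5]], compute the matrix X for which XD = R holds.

D is on the right of X, so right-multiply by D⁻¹: X = RD⁻¹.
det D = 5, so D⁻¹ = [[0, -1], [1/5, 8/5]].
X = RD⁻¹ = [[-35, -20], [4, 5]] · [[0, -1], [1/5, 8/5]] = [[-4, 3], [1, 4]].

X = [[-4, 3], [1, 4]]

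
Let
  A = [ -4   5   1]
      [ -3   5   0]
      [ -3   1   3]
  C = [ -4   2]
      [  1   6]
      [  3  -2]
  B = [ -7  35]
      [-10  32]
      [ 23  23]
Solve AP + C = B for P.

P = [[-3, -2], [-4, 4], [5, 5]]

AP = B − C = [[-3, 33], [-11, 26], [20, 25]].
Left-multiplying both sides by A⁻¹ gives P = A⁻¹(B − C).
det A = -3; the adjugate gives A⁻¹ = [[-5, 14/3, 5/3], [-3, 3, 1], [-4, 11/3, 5/3]].
P = A⁻¹(B − C) = [[-3, -2], [-4, 4], [5, 5]].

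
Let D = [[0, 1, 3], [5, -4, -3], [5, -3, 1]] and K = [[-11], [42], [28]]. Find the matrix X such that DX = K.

Left-multiplying both sides by D⁻¹ gives X = D⁻¹K.
det D = -5; the adjugate gives D⁻¹ = [[13/5, 2, -9/5], [4, 3, -3], [-1, -1, 1]].
X = D⁻¹K = [[13/5, 2, -9/5], [4, 3, -3], [-1, -1, 1]] · [[-11], [42], [28]] = [[5], [-2], [-3]].

X = [[5], [-2], [-3]]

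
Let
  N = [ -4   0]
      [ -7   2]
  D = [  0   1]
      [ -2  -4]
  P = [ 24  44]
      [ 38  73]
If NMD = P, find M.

M = [[1, 3], [2, 1]]

Isolating M: multiply by N⁻¹ from the left and D⁻¹ from the right, so M = N⁻¹PD⁻¹.
det N = -8, so N⁻¹ = [[-1/4, 0], [-7/8, 1/2]].
D has determinant 2; D⁻¹ = [[-2, -1/2], [1, 0]].
N⁻¹P = [[-6, -11], [-2, -2]].
M = (N⁻¹P)D⁻¹ = [[1, 3], [2, 1]].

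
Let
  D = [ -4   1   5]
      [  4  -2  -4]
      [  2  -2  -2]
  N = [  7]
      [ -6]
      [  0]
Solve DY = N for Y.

D is on the left of Y, so left-multiply by D⁻¹: Y = D⁻¹N.
D has determinant -4; D⁻¹ = [[1, 2, -3/2], [0, 1/2, -1], [1, 3/2, -1]].
Y = D⁻¹N = [[1, 2, -3/2], [0, 1/2, -1], [1, 3/2, -1]] · [[7], [-6], [0]] = [[-5], [-3], [-2]].

Y = [[-5], [-3], [-2]]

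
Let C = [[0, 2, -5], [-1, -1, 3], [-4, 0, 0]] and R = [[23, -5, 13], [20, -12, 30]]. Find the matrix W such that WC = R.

C is on the right of W, so right-multiply by C⁻¹: W = RC⁻¹.
det C = -4, so C⁻¹ = [[0, 0, -1/4], [3, 5, -5/4], [1, 2, -1/2]].
W = RC⁻¹ = [[23, -5, 13], [20, -12, 30]] · [[0, 0, -1/4], [3, 5, -5/4], [1, 2, -1/2]] = [[-2, 1, -6], [-6, 0, -5]].

W = [[-2, 1, -6], [-6, 0, -5]]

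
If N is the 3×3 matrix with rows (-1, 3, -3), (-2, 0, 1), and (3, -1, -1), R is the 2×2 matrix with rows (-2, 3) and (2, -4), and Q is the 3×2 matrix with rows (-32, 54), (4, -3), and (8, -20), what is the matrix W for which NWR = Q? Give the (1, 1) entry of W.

2

W = N⁻¹QR⁻¹ (apply N⁻¹ on the left and R⁻¹ on the right).
det N = -4; the adjugate gives N⁻¹ = [[-1/4, -3/2, -3/4], [-1/4, -5/2, -7/4], [-1/2, -2, -3/2]].
R has determinant 2; R⁻¹ = [[-2, -3/2], [-1, -1]].
N⁻¹Q = [[-4, 6], [-16, 29], [-4, 9]].
W = (N⁻¹Q)R⁻¹ = [[2, 0], [3, -5], [-1, -3]].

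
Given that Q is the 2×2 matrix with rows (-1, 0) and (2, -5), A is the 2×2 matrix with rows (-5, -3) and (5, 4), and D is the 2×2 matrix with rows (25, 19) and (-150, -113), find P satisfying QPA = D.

P = Q⁻¹DA⁻¹ (apply Q⁻¹ on the left and A⁻¹ on the right).
Q has determinant 5; Q⁻¹ = [[-1, 0], [-2/5, -1/5]].
A has determinant -5; A⁻¹ = [[-4/5, -3/5], [1, 1]].
Q⁻¹D = [[-25, -19], [20, 15]].
P = (Q⁻¹D)A⁻¹ = [[1, -4], [-1, 3]].

P = [[1, -4], [-1, 3]]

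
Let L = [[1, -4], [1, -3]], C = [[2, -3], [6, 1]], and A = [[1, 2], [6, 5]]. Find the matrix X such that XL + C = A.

X = [[-2, 1], [-4, 4]]

XL = A − C = [[-1, 5], [0, 4]].
L is on the right of X, so right-multiply by L⁻¹: X = (A − C)L⁻¹.
det L = 1, so L⁻¹ = [[-3, 4], [-1, 1]].
X = (A − C)L⁻¹ = [[-2, 1], [-4, 4]].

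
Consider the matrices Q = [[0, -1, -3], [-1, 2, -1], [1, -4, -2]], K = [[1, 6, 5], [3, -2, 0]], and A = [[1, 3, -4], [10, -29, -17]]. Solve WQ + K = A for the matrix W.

W = [[3, 0, 0], [3, -2, 5]]

WQ = A − K = [[0, -3, -9], [7, -27, -17]].
Right-multiplying both sides by Q⁻¹ gives W = (A − K)Q⁻¹.
Q has determinant -3; Q⁻¹ = [[8/3, -10/3, -7/3], [1, -1, -1], [-2/3, 1/3, 1/3]].
W = (A − K)Q⁻¹ = [[3, 0, 0], [3, -2, 5]].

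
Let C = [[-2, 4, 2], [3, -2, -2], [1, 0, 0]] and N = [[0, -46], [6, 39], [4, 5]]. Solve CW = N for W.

W = [[4, 5], [1, -6], [2, -6]]

Left-multiplying both sides by C⁻¹ gives W = C⁻¹N.
C has determinant -4; C⁻¹ = [[0, 0, 1], [1/2, 1/2, -1/2], [-1/2, -1, 2]].
W = C⁻¹N = [[0, 0, 1], [1/2, 1/2, -1/2], [-1/2, -1, 2]] · [[0, -46], [6, 39], [4, 5]] = [[4, 5], [1, -6], [2, -6]].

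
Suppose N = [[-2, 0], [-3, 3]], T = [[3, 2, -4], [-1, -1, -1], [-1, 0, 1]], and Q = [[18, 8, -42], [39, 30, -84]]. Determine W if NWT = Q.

Isolating W: multiply by N⁻¹ from the left and T⁻¹ from the right, so W = N⁻¹QT⁻¹.
N has determinant -6; N⁻¹ = [[-1/2, 0], [-1/2, 1/3]].
det T = 5; the adjugate gives T⁻¹ = [[-1/5, -2/5, -6/5], [2/5, -1/5, 7/5], [-1/5, -2/5, -1/5]].
N⁻¹Q = [[-9, -4, 21], [4, 6, -7]].
W = (N⁻¹Q)T⁻¹ = [[-4, -4, 1], [3, 0, 5]].

W = [[-4, -4, 1], [3, 0, 5]]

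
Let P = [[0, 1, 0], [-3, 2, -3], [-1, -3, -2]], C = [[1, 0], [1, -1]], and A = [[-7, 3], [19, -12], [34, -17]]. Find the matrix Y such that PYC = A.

Left-multiply by P⁻¹ and right-multiply by C⁻¹: Y = P⁻¹AC⁻¹.
det P = -3, so P⁻¹ = [[13/3, -2/3, 1], [1, 0, 0], [-11/3, 1/3, -1]].
det C = -1, so C⁻¹ = [[1, 0], [1, -1]].
P⁻¹A = [[-9, 4], [-7, 3], [-2, 2]].
Y = (P⁻¹A)C⁻¹ = [[-5, -4], [-4, -3], [0, -2]].

Y = [[-5, -4], [-4, -3], [0, -2]]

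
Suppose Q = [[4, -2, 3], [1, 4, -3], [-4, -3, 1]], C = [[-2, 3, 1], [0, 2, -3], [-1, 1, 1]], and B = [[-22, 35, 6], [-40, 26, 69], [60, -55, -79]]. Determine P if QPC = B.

Isolating P: multiply by Q⁻¹ from the left and C⁻¹ from the right, so P = Q⁻¹BC⁻¹.
Q has determinant -3; Q⁻¹ = [[5/3, 7/3, 2], [-11/3, -16/3, -5], [-13/3, -20/3, -6]].
det C = 1; the adjugate gives C⁻¹ = [[5, -2, -11], [3, -1, -6], [2, -1, -4]].
Q⁻¹B = [[-10, 9, 13], [-6, 8, 5], [2, 5, -12]].
P = (Q⁻¹B)C⁻¹ = [[3, -2, 4], [4, -1, -2], [1, 3, -4]].

P = [[3, -2, 4], [4, -1, -2], [1, 3, -4]]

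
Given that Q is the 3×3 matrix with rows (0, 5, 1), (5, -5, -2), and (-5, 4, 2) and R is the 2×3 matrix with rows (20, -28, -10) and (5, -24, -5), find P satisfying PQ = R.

P = [[-2, 2, -2], [-3, 5, 4]]

Right-multiplying both sides by Q⁻¹ gives P = RQ⁻¹.
Q has determinant -5; Q⁻¹ = [[2/5, 6/5, 1], [0, -1, -1], [1, 5, 5]].
P = RQ⁻¹ = [[20, -28, -10], [5, -24, -5]] · [[2/5, 6/5, 1], [0, -1, -1], [1, 5, 5]] = [[-2, 2, -2], [-3, 5, 4]].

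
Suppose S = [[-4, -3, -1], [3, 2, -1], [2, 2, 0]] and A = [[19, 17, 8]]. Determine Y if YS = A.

Since S sits to the right of Y, Y = AS⁻¹.
det S = -4; the adjugate gives S⁻¹ = [[-1/2, 1/2, -5/4], [1/2, -1/2, 7/4], [-1/2, -1/2, -1/4]].
Y = AS⁻¹ = [[19, 17, 8]] · [[-1/2, 1/2, -5/4], [1/2, -1/2, 7/4], [-1/2, -1/2, -1/4]] = [[-5, -3, 4]].

Y = [[-5, -3, 4]]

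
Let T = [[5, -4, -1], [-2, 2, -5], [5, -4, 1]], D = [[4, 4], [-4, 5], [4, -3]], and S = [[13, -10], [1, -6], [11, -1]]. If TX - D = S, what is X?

TX = S + D = [[17, -6], [-3, -1], [15, -4]].
Since T multiplies X on the left, X = T⁻¹(S + D).
det T = 4, so T⁻¹ = [[-9/2, 2, 11/2], [-23/4, 5/2, 27/4], [-1/2, 0, 1/2]].
X = T⁻¹(S + D) = [[0, 3], [-4, 5], [-1, 1]].

X = [[0, 3], [-4, 5], [-1, 1]]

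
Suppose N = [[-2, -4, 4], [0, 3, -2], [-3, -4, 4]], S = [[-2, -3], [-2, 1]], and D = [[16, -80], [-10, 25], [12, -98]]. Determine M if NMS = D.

Isolating M: multiply by N⁻¹ from the left and S⁻¹ from the right, so M = N⁻¹DS⁻¹.
det N = 4; the adjugate gives N⁻¹ = [[1, 0, -1], [3/2, 1, -1], [9/4, 1, -3/2]].
det S = -8, so S⁻¹ = [[-1/8, -3/8], [-1/4, 1/4]].
N⁻¹D = [[4, 18], [2, 3], [8, -8]].
M = (N⁻¹D)S⁻¹ = [[-5, 3], [-1, 0], [1, -5]].

M = [[-5, 3], [-1, 0], [1, -5]]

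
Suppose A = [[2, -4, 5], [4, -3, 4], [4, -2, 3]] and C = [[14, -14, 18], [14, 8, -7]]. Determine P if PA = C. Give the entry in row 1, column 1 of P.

A is on the right of P, so right-multiply by A⁻¹: P = CA⁻¹.
det A = 2; the adjugate gives A⁻¹ = [[-1/2, 1, -1/2], [2, -7, 6], [2, -6, 5]].
P = CA⁻¹ = [[14, -14, 18], [14, 8, -7]] · [[-1/2, 1, -1/2], [2, -7, 6], [2, -6, 5]] = [[1, 4, -1], [-5, 0, 6]].

1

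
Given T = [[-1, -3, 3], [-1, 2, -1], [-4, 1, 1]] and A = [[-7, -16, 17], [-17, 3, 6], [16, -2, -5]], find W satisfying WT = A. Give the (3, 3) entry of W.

Since T sits to the right of W, W = AT⁻¹.
det T = 3; the adjugate gives T⁻¹ = [[1, 2, -1], [5/3, 11/3, -4/3], [7/3, 13/3, -5/3]].
W = AT⁻¹ = [[-7, -16, 17], [-17, 3, 6], [16, -2, -5]] · [[1, 2, -1], [5/3, 11/3, -4/3], [7/3, 13/3, -5/3]] = [[6, 1, 0], [2, 3, 3], [1, 3, -5]].

-5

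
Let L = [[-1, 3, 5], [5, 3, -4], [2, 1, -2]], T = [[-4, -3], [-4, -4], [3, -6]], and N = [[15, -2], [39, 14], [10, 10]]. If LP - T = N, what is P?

LP = N + T = [[11, -5], [35, 10], [13, 4]].
L is on the left of P, so left-multiply by L⁻¹: P = L⁻¹(N + T).
L has determinant 3; L⁻¹ = [[-2/3, 11/3, -9], [2/3, -8/3, 7], [-1/3, 7/3, -6]].
P = L⁻¹(N + T) = [[4, 4], [5, -2], [0, 1]].

P = [[4, 4], [5, -2], [0, 1]]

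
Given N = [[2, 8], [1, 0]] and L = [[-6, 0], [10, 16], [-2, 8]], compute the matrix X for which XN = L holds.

X = [[0, -6], [2, 6], [1, -4]]

N is on the right of X, so right-multiply by N⁻¹: X = LN⁻¹.
N has determinant -8; N⁻¹ = [[0, 1], [1/8, -1/4]].
X = LN⁻¹ = [[-6, 0], [10, 16], [-2, 8]] · [[0, 1], [1/8, -1/4]] = [[0, -6], [2, 6], [1, -4]].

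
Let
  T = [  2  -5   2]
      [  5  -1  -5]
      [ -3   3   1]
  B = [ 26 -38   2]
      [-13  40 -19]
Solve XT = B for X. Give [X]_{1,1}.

4

Since T sits to the right of X, X = BT⁻¹.
T has determinant 2; T⁻¹ = [[7, 11/2, 27/2], [5, 4, 10], [6, 9/2, 23/2]].
X = BT⁻¹ = [[26, -38, 2], [-13, 40, -19]] · [[7, 11/2, 27/2], [5, 4, 10], [6, 9/2, 23/2]] = [[4, 0, -6], [-5, 3, 6]].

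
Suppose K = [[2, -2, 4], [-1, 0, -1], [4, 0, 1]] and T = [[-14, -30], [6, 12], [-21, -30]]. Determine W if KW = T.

Since K multiplies W on the left, W = K⁻¹T.
K has determinant 6; K⁻¹ = [[0, 1/3, 1/3], [-1/2, -7/3, -1/3], [0, -4/3, -1/3]].
W = K⁻¹T = [[0, 1/3, 1/3], [-1/2, -7/3, -1/3], [0, -4/3, -1/3]] · [[-14, -30], [6, 12], [-21, -30]] = [[-5, -6], [0, -3], [-1, -6]].

W = [[-5, -6], [0, -3], [-1, -6]]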